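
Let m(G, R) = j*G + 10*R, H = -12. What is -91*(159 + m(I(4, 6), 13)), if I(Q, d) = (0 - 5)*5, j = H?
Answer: -53599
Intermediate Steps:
j = -12
I(Q, d) = -25 (I(Q, d) = -5*5 = -25)
m(G, R) = -12*G + 10*R
-91*(159 + m(I(4, 6), 13)) = -91*(159 + (-12*(-25) + 10*13)) = -91*(159 + (300 + 130)) = -91*(159 + 430) = -91*589 = -53599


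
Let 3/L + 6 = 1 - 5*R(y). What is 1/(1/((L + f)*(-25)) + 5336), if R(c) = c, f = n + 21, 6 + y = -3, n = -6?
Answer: 3015/16088032 ≈ 0.00018741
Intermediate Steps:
y = -9 (y = -6 - 3 = -9)
f = 15 (f = -6 + 21 = 15)
L = 3/40 (L = 3/(-6 + (1 - 5*(-9))) = 3/(-6 + (1 + 45)) = 3/(-6 + 46) = 3/40 ≈ 0.075000)
1/(1/((L + f)*(-25)) + 5336) = 1/(1/((3/40 + 15)*(-25)) + 5336) = 1/(1/((603/40)*(-25)) + 5336) = 1/(1/(-3015/8) + 5336) = 1/(-8/3015 + 5336) = 1/(16088032/3015) = 3015/16088032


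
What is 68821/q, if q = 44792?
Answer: 68821/44792 ≈ 1.5365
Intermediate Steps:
68821/q = 68821/44792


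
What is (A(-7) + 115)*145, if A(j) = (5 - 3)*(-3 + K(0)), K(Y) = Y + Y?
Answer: 15805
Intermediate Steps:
K(Y) = 2*Y
A(j) = -6 (A(j) = (5 - 3)*(-3 + 2*0) = 2*(-3 + 0) = 2*(-3) = -6)
(A(-7) + 115)*145 = (-6 + 115)*145 = 109*145 = 15805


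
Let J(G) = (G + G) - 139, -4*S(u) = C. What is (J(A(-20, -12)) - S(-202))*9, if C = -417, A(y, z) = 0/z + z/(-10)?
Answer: -43353/20 ≈ -2167.6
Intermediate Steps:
A(y, z) = -z/10 (A(y, z) = 0 + z*(-⅒) = 0 - z/10 = -z/10)
S(u) = 417/4 (S(u) = -¼*(-417) = 417/4)
J(G) = -139 + 2*G (J(G) = 2*G - 139 = -139 + 2*G)
(J(A(-20, -12)) - S(-202))*9 = ((-139 + 2*(-⅒*(-12))) - 1*417/4)*9 = ((-139 + 2*(6/5)) - 417/4)*9 = ((-139 + 12/5) - 417/4)*9 = (-683/5 - 417/4)*9 = -4817/20*9 = -43353/20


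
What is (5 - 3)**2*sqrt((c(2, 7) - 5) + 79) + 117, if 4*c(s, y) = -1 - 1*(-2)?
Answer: 117 + 6*sqrt(33) ≈ 151.47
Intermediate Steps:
c(s, y) = 1/4 (c(s, y) = (-1 - 1*(-2))/4 = (-1 + 2)/4 = (1/4)*1 = 1/4)
(5 - 3)**2*sqrt((c(2, 7) - 5) + 79) + 117 = (5 - 3)**2*sqrt((1/4 - 5) + 79) + 117 = 2**2*sqrt(-19/4 + 79) + 117 = 4*sqrt(297/4) + 117 = 4*(3*sqrt(33)/2) + 117 = 6*sqrt(33) + 117 = 117 + 6*sqrt(33)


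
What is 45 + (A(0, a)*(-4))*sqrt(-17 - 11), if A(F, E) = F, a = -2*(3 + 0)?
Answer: 45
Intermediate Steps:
a = -6 (a = -2*3 = -6)
45 + (A(0, a)*(-4))*sqrt(-17 - 11) = 45 + (0*(-4))*sqrt(-17 - 11) = 45 + 0*sqrt(-28) = 45 + 0*(2*I*sqrt(7)) = 45 + 0 = 45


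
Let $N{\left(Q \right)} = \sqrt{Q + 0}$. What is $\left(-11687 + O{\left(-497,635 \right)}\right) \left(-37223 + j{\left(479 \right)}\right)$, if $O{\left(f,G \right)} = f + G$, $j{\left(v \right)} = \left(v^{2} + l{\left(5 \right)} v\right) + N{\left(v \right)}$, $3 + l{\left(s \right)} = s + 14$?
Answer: $-2308437218 - 11549 \sqrt{479} \approx -2.3087 \cdot 10^{9}$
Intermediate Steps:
$l{\left(s \right)} = 11 + s$ ($l{\left(s \right)} = -3 + \left(s + 14\right) = -3 + \left(14 + s\right) = 11 + s$)
$N{\left(Q \right)} = \sqrt{Q}$
$j{\left(v \right)} = \sqrt{v} + v^{2} + 16 v$ ($j{\left(v \right)} = \left(v^{2} + \left(11 + 5\right) v\right) + \sqrt{v} = \left(v^{2} + 16 v\right) + \sqrt{v} = \sqrt{v} + v^{2} + 16 v$)
$O{\left(f,G \right)} = G + f$
$\left(-11687 + O{\left(-497,635 \right)}\right) \left(-37223 + j{\left(479 \right)}\right) = \left(-11687 + \left(635 - 497\right)\right) \left(-37223 + \left(\sqrt{479} + 479^{2} + 16 \cdot 479\right)\right) = \left(-11687 + 138\right) \left(-37223 + \left(\sqrt{479} + 229441 + 7664\right)\right) = - 11549 \left(-37223 + \left(237105 + \sqrt{479}\right)\right) = - 11549 \left(199882 + \sqrt{479}\right) = -2308437218 - 11549 \sqrt{479}$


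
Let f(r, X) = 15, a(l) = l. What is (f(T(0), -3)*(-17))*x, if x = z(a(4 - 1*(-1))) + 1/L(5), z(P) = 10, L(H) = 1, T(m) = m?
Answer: -2805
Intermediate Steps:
x = 11 (x = 10 + 1/1 = 10 + 1*1 = 10 + 1 = 11)
(f(T(0), -3)*(-17))*x = (15*(-17))*11 = -255*11 = -2805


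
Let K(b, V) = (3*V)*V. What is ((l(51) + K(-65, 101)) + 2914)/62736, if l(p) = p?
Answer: 2098/3921 ≈ 0.53507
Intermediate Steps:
K(b, V) = 3*V²
((l(51) + K(-65, 101)) + 2914)/62736 = ((51 + 3*101²) + 2914)/62736 = ((51 + 3*10201) + 2914)*(1/62736) = ((51 + 30603) + 2914)*(1/62736) = (30654 + 2914)*(1/62736) = 33568*(1/62736) = 2098/3921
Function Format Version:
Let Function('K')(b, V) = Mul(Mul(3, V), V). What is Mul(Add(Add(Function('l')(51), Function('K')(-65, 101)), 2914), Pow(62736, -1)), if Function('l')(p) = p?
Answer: Rational(2098, 3921) ≈ 0.53507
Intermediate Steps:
Function('K')(b, V) = Mul(3, Pow(V, 2))
Mul(Add(Add(Function('l')(51), Function('K')(-65, 101)), 2914), Pow(62736, -1)) = Mul(Add(Add(51, Mul(3, Pow(101, 2))), 2914), Pow(62736, -1)) = Mul(Add(Add(51, Mul(3, 10201)), 2914), Rational(1, 62736)) = Mul(Add(Add(51, 30603), 2914), Rational(1, 62736)) = Mul(Add(30654, 2914), Rational(1, 62736)) = Mul(33568, Rational(1, 62736)) = Rational(2098, 3921)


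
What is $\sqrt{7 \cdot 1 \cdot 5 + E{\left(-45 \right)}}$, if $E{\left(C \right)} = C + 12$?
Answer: $\sqrt{2} \approx 1.4142$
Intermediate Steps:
$E{\left(C \right)} = 12 + C$
$\sqrt{7 \cdot 1 \cdot 5 + E{\left(-45 \right)}} = \sqrt{7 \cdot 1 \cdot 5 + \left(12 - 45\right)} = \sqrt{7 \cdot 5 - 33} = \sqrt{35 - 33} = \sqrt{2}$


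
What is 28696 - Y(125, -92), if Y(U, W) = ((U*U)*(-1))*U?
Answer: 1981821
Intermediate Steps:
Y(U, W) = -U³ (Y(U, W) = (U²*(-1))*U = (-U²)*U = -U³)
28696 - Y(125, -92) = 28696 - (-1)*125³ = 28696 - (-1)*1953125 = 28696 - 1*(-1953125) = 28696 + 1953125 = 1981821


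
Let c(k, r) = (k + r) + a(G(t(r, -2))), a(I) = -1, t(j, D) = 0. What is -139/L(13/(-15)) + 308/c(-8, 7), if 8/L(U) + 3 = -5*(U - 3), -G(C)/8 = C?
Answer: -10507/24 ≈ -437.79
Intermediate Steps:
G(C) = -8*C
L(U) = 8/(12 - 5*U) (L(U) = 8/(-3 - 5*(U - 3)) = 8/(-3 - 5*(-3 + U)) = 8/(-3 + (15 - 5*U)) = 8/(12 - 5*U))
c(k, r) = -1 + k + r (c(k, r) = (k + r) - 1 = -1 + k + r)
-139/L(13/(-15)) + 308/c(-8, 7) = -139/((-8/(-12 + 5*(13/(-15))))) + 308/(-1 - 8 + 7) = -139/((-8/(-12 + 5*(13*(-1/15))))) + 308/(-2) = -139/((-8/(-12 + 5*(-13/15)))) + 308*(-½) = -139/((-8/(-12 - 13/3))) - 154 = -139/((-8/(-49/3))) - 154 = -139/((-8*(-3/49))) - 154 = -139/24/49 - 154 = -139*49/24 - 154 = -6811/24 - 154 = -10507/24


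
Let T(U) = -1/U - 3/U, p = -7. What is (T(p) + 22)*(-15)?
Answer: -2370/7 ≈ -338.57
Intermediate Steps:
T(U) = -4/U
(T(p) + 22)*(-15) = (-4/(-7) + 22)*(-15) = (-4*(-⅐) + 22)*(-15) = (4/7 + 22)*(-15) = (158/7)*(-15) = -2370/7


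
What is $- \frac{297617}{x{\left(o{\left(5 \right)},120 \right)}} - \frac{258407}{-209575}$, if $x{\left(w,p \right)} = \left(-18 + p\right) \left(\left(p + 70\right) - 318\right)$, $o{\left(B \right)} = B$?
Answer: $\frac{65746844567}{2736211200} \approx 24.028$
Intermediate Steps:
$x{\left(w,p \right)} = \left(-248 + p\right) \left(-18 + p\right)$ ($x{\left(w,p \right)} = \left(-18 + p\right) \left(\left(70 + p\right) - 318\right) = \left(-18 + p\right) \left(-248 + p\right) = \left(-248 + p\right) \left(-18 + p\right)$)
$- \frac{297617}{x{\left(o{\left(5 \right)},120 \right)}} - \frac{258407}{-209575} = - \frac{297617}{4464 + 120^{2} - 31920} - \frac{258407}{-209575} = - \frac{297617}{4464 + 14400 - 31920} - - \frac{258407}{209575} = - \frac{297617}{-13056} + \frac{258407}{209575} = \left(-297617\right) \left(- \frac{1}{13056}\right) + \frac{258407}{209575} = \frac{297617}{13056} + \frac{258407}{209575} = \frac{65746844567}{2736211200}$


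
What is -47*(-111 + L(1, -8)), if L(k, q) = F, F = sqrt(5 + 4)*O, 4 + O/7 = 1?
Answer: 8178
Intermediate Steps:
O = -21 (O = -28 + 7*1 = -28 + 7 = -21)
F = -63 (F = sqrt(5 + 4)*(-21) = sqrt(9)*(-21) = 3*(-21) = -63)
L(k, q) = -63
-47*(-111 + L(1, -8)) = -47*(-111 - 63) = -47*(-174) = 8178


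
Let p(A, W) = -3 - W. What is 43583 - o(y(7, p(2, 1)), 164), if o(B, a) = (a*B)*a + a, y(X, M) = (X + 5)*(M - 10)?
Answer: 4561947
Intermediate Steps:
y(X, M) = (-10 + M)*(5 + X) (y(X, M) = (5 + X)*(-10 + M) = (-10 + M)*(5 + X))
o(B, a) = a + B*a**2 (o(B, a) = (B*a)*a + a = B*a**2 + a = a + B*a**2)
43583 - o(y(7, p(2, 1)), 164) = 43583 - 164*(1 + (-50 - 10*7 + 5*(-3 - 1*1) + (-3 - 1*1)*7)*164) = 43583 - 164*(1 + (-50 - 70 + 5*(-3 - 1) + (-3 - 1)*7)*164) = 43583 - 164*(1 + (-50 - 70 + 5*(-4) - 4*7)*164) = 43583 - 164*(1 + (-50 - 70 - 20 - 28)*164) = 43583 - 164*(1 - 168*164) = 43583 - 164*(1 - 27552) = 43583 - 164*(-27551) = 43583 - 1*(-4518364) = 43583 + 4518364 = 4561947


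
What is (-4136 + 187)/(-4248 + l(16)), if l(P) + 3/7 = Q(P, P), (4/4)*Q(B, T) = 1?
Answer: 27643/29732 ≈ 0.92974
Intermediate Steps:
Q(B, T) = 1
l(P) = 4/7 (l(P) = -3/7 + 1 = 4/7)
(-4136 + 187)/(-4248 + l(16)) = (-4136 + 187)/(-4248 + 4/7) = -3949/(-29732/7) = -3949*(-7/29732) = 27643/29732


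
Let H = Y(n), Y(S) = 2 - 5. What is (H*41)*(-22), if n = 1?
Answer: 2706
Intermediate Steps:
Y(S) = -3
H = -3
(H*41)*(-22) = -3*41*(-22) = -123*(-22) = 2706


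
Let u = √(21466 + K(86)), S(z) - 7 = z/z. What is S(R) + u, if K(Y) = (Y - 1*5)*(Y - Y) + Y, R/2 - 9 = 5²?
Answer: 8 + 4*√1347 ≈ 154.81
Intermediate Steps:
R = 68 (R = 18 + 2*5² = 18 + 2*25 = 18 + 50 = 68)
S(z) = 8 (S(z) = 7 + z/z = 7 + 1 = 8)
K(Y) = Y (K(Y) = (Y - 5)*0 + Y = (-5 + Y)*0 + Y = 0 + Y = Y)
u = 4*√1347 (u = √(21466 + 86) = √21552 = 4*√1347 ≈ 146.81)
S(R) + u = 8 + 4*√1347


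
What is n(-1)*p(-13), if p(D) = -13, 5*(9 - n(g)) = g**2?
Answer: -572/5 ≈ -114.40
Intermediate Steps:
n(g) = 9 - g**2/5
n(-1)*p(-13) = (9 - 1/5*(-1)**2)*(-13) = (9 - 1/5*1)*(-13) = (9 - 1/5)*(-13) = (44/5)*(-13) = -572/5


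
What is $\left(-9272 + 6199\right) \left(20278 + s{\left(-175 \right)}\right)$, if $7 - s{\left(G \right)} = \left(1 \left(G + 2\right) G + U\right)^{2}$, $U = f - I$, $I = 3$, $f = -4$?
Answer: $2815272219347$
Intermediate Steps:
$U = -7$ ($U = -4 - 3 = -7$)
$s{\left(G \right)} = 7 - \left(-7 + G \left(2 + G\right)\right)^{2}$ ($s{\left(G \right)} = 7 - \left(1 \left(G + 2\right) G - 7\right)^{2} = 7 - \left(1 \left(2 + G\right) G - 7\right)^{2} = 7 - \left(\left(2 + G\right) G - 7\right)^{2} = 7 - \left(G \left(2 + G\right) - 7\right)^{2} = 7 - \left(-7 + G \left(2 + G\right)\right)^{2}$)
$\left(-9272 + 6199\right) \left(20278 + s{\left(-175 \right)}\right) = \left(-9272 + 6199\right) \left(20278 + \left(7 - \left(-7 + \left(-175\right)^{2} + 2 \left(-175\right)\right)^{2}\right)\right) = - 3073 \left(20278 + \left(7 - \left(-7 + 30625 - 350\right)^{2}\right)\right) = - 3073 \left(20278 + \left(7 - 30268^{2}\right)\right) = - 3073 \left(20278 + \left(7 - 916151824\right)\right) = - 3073 \left(20278 - 916151817\right) = \left(-3073\right) \left(-916131539\right) = 2815272219347$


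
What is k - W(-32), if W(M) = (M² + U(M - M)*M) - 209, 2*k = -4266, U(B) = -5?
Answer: -3108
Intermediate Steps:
k = -2133 (k = (½)*(-4266) = -2133)
W(M) = -209 + M² - 5*M (W(M) = (M² - 5*M) - 209 = -209 + M² - 5*M)
k - W(-32) = -2133 - (-209 + (-32)² - 5*(-32)) = -2133 - (-209 + 1024 + 160) = -2133 - 1*975 = -2133 - 975 = -3108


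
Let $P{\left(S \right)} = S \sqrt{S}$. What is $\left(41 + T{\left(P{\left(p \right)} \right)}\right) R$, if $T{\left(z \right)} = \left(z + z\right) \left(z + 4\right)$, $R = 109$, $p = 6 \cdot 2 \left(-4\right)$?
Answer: $-24104587 - 167424 i \sqrt{3} \approx -2.4105 \cdot 10^{7} - 2.8999 \cdot 10^{5} i$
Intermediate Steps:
$p = -48$ ($p = 12 \left(-4\right) = -48$)
$P{\left(S \right)} = S^{\frac{3}{2}}$
$T{\left(z \right)} = 2 z \left(4 + z\right)$
$\left(41 + T{\left(P{\left(p \right)} \right)}\right) R = \left(41 + 2 \left(-48\right)^{\frac{3}{2}} \left(4 + \left(-48\right)^{\frac{3}{2}}\right)\right) 109 = \left(41 + 2 \left(- 192 i \sqrt{3}\right) \left(4 - 192 i \sqrt{3}\right)\right) 109 = \left(41 - 384 i \sqrt{3} \left(4 - 192 i \sqrt{3}\right)\right) 109 = 4469 - 41856 i \sqrt{3} \left(4 - 192 i \sqrt{3}\right)$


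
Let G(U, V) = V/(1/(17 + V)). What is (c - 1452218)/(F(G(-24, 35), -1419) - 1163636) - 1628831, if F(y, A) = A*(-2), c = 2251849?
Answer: -1890744566769/1160798 ≈ -1.6288e+6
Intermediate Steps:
G(U, V) = V*(17 + V)
F(y, A) = -2*A
(c - 1452218)/(F(G(-24, 35), -1419) - 1163636) - 1628831 = (2251849 - 1452218)/(-2*(-1419) - 1163636) - 1628831 = 799631/(2838 - 1163636) - 1628831 = 799631/(-1160798) - 1628831 = 799631*(-1/1160798) - 1628831 = -799631/1160798 - 1628831 = -1890744566769/1160798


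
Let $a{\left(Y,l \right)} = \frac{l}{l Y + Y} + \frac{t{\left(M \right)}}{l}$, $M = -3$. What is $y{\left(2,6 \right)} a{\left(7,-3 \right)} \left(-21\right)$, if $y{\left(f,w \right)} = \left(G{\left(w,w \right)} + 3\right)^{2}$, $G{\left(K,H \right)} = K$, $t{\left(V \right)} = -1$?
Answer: $- \frac{1863}{2} \approx -931.5$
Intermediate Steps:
$y{\left(f,w \right)} = \left(3 + w\right)^{2}$ ($y{\left(f,w \right)} = \left(w + 3\right)^{2} = \left(3 + w\right)^{2}$)
$a{\left(Y,l \right)} = - \frac{1}{l} + \frac{l}{Y + Y l}$ ($a{\left(Y,l \right)} = \frac{l}{l Y + Y} - \frac{1}{l} = \frac{l}{Y l + Y} - \frac{1}{l} = \frac{l}{Y + Y l} - \frac{1}{l} = - \frac{1}{l} + \frac{l}{Y + Y l}$)
$y{\left(2,6 \right)} a{\left(7,-3 \right)} \left(-21\right) = \left(3 + 6\right)^{2} \frac{\left(-3\right)^{2} - 7 - 7 \left(-3\right)}{7 \left(-3\right) \left(1 - 3\right)} \left(-21\right) = 9^{2} \cdot \frac{1}{7} \left(- \frac{1}{3}\right) \frac{1}{-2} \left(9 - 7 + 21\right) \left(-21\right) = 81 \cdot \frac{1}{7} \left(- \frac{1}{3}\right) \left(- \frac{1}{2}\right) 23 \left(-21\right) = 81 \cdot \frac{23}{42} \left(-21\right) = \frac{621}{14} \left(-21\right) = - \frac{1863}{2}$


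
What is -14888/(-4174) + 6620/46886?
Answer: 181417662/48925541 ≈ 3.7080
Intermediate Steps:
-14888/(-4174) + 6620/46886 = -14888*(-1/4174) + 6620*(1/46886) = 7444/2087 + 3310/23443 = 181417662/48925541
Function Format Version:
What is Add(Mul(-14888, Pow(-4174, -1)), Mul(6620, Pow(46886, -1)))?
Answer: Rational(181417662, 48925541) ≈ 3.7080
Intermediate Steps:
Add(Mul(-14888, Pow(-4174, -1)), Mul(6620, Pow(46886, -1))) = Add(Mul(-14888, Rational(-1, 4174)), Mul(6620, Rational(1, 46886))) = Add(Rational(7444, 2087), Rational(3310, 23443)) = Rational(181417662, 48925541)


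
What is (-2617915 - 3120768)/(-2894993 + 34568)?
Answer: 5738683/2860425 ≈ 2.0062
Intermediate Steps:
(-2617915 - 3120768)/(-2894993 + 34568) = -5738683/(-2860425) = -5738683*(-1/2860425) = 5738683/2860425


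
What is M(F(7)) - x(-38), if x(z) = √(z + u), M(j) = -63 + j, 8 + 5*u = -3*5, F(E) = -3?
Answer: -66 - I*√1065/5 ≈ -66.0 - 6.5269*I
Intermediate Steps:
u = -23/5 (u = -8/5 + (-3*5)/5 = -8/5 + (-1*15)/5 = -8/5 + (⅕)*(-15) = -8/5 - 3 = -23/5 ≈ -4.6000)
x(z) = √(-23/5 + z) (x(z) = √(z - 23/5) = √(-23/5 + z))
M(F(7)) - x(-38) = (-63 - 3) - √(-115 + 25*(-38))/5 = -66 - √(-115 - 950)/5 = -66 - √(-1065)/5 = -66 - I*√1065/5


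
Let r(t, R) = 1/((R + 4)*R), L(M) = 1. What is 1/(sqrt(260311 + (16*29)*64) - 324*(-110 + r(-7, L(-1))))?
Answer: 32940/1171578563 - 25*sqrt(32223)/10544207067 ≈ 2.7690e-5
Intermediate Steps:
r(t, R) = 1/(R*(4 + R)) (r(t, R) = 1/((4 + R)*R) = 1/(R*(4 + R)))
1/(sqrt(260311 + (16*29)*64) - 324*(-110 + r(-7, L(-1)))) = 1/(sqrt(260311 + (16*29)*64) - 324*(-110 + 1/(1*(4 + 1)))) = 1/(sqrt(260311 + 464*64) - 324*(-110 + 1/5)) = 1/(sqrt(260311 + 29696) - 324*(-110 + 1*(1/5))) = 1/(sqrt(290007) - 324*(-110 + 1/5)) = 1/(3*sqrt(32223) - 324*(-549/5)) = 1/(3*sqrt(32223) + 177876/5) = 1/(177876/5 + 3*sqrt(32223))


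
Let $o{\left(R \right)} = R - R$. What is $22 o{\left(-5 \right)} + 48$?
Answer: $48$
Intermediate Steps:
$o{\left(R \right)} = 0$
$22 o{\left(-5 \right)} + 48 = 22 \cdot 0 + 48 = 0 + 48 = 48$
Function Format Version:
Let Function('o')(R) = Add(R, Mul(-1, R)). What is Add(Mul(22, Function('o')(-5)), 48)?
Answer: 48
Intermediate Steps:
Function('o')(R) = 0
Add(Mul(22, Function('o')(-5)), 48) = Add(Mul(22, 0), 48) = Add(0, 48) = 48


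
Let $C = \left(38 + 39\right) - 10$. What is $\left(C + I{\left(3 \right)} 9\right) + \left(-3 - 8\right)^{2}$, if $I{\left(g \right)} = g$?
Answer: $215$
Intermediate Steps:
$C = 67$ ($C = 77 - 10 = 67$)
$\left(C + I{\left(3 \right)} 9\right) + \left(-3 - 8\right)^{2} = \left(67 + 3 \cdot 9\right) + \left(-3 - 8\right)^{2} = \left(67 + 27\right) + \left(-11\right)^{2} = 94 + 121 = 215$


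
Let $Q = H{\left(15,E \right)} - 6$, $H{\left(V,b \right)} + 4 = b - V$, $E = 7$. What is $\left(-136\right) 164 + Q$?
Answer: $-22322$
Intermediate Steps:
$H{\left(V,b \right)} = -4 + b - V$ ($H{\left(V,b \right)} = -4 - \left(V - b\right) = -4 + b - V$)
$Q = -18$ ($Q = \left(-4 + 7 - 15\right) - 6 = -12 - 6 = -18$)
$\left(-136\right) 164 + Q = \left(-136\right) 164 - 18 = -22304 - 18 = -22322$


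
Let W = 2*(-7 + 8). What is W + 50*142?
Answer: 7102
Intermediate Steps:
W = 2 (W = 2*1 = 2)
W + 50*142 = 2 + 50*142 = 2 + 7100 = 7102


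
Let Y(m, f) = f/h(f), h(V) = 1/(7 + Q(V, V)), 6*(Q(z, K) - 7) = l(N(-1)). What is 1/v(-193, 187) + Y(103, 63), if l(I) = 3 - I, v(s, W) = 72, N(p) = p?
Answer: 66529/72 ≈ 924.01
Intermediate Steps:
Q(z, K) = 23/3 (Q(z, K) = 7 + (3 - 1*(-1))/6 = 7 + (3 + 1)/6 = 7 + (⅙)*4 = 7 + ⅔ = 23/3)
h(V) = 3/44 (h(V) = 1/(7 + 23/3) = 1/(44/3) = 3/44)
Y(m, f) = 44*f/3 (Y(m, f) = f/(3/44) = f*(44/3) = 44*f/3)
1/v(-193, 187) + Y(103, 63) = 1/72 + (44/3)*63 = 1/72 + 924 = 66529/72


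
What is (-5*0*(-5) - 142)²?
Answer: 20164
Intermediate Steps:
(-5*0*(-5) - 142)² = (0*(-5) - 142)² = (0 - 142)² = (-142)² = 20164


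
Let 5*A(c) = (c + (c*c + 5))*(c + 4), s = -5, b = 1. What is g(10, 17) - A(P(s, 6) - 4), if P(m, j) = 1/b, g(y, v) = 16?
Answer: 69/5 ≈ 13.800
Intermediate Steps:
P(m, j) = 1 (P(m, j) = 1/1 = 1)
A(c) = (4 + c)*(5 + c + c²)/5 (A(c) = ((c + (c*c + 5))*(c + 4))/5 = ((c + (c² + 5))*(4 + c))/5 = ((c + (5 + c²))*(4 + c))/5 = ((5 + c + c²)*(4 + c))/5 = ((4 + c)*(5 + c + c²))/5 = (4 + c)*(5 + c + c²)/5)
g(10, 17) - A(P(s, 6) - 4) = 16 - (4 + (1 - 4)² + (1 - 4)³/5 + 9*(1 - 4)/5) = 16 - (4 + (-3)² + (⅕)*(-3)³ + (9/5)*(-3)) = 16 - (4 + 9 + (⅕)*(-27) - 27/5) = 16 - (4 + 9 - 27/5 - 27/5) = 16 - 1*11/5 = 16 - 11/5 = 69/5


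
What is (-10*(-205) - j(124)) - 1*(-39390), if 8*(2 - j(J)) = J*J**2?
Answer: 279766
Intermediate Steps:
j(J) = 2 - J**3/8 (j(J) = 2 - J*J**2/8 = 2 - J**3/8)
(-10*(-205) - j(124)) - 1*(-39390) = (-10*(-205) - (2 - 1/8*124**3)) - 1*(-39390) = (2050 - (2 - 1/8*1906624)) + 39390 = (2050 - (2 - 238328)) + 39390 = (2050 - 1*(-238326)) + 39390 = (2050 + 238326) + 39390 = 240376 + 39390 = 279766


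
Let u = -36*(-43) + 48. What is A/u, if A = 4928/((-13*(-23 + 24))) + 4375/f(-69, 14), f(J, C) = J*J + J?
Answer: -3295043/13907088 ≈ -0.23693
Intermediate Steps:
f(J, C) = J + J² (f(J, C) = J² + J = J + J²)
A = -23065301/60996 (A = 4928/((-13*(-23 + 24))) + 4375/((-69*(1 - 69))) = 4928/((-13*1)) + 4375/((-69*(-68))) = 4928/(-13) + 4375/4692 = 4928*(-1/13) + 4375*(1/4692) = -4928/13 + 4375/4692 = -23065301/60996 ≈ -378.14)
u = 1596 (u = 1548 + 48 = 1596)
A/u = -23065301/60996/1596 = -23065301/60996*1/1596 = -3295043/13907088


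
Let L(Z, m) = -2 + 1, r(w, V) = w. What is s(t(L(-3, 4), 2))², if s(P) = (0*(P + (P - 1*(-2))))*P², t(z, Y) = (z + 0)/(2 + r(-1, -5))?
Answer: 0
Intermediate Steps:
L(Z, m) = -1
t(z, Y) = z (t(z, Y) = (z + 0)/(2 - 1) = z/1 = z*1 = z)
s(P) = 0 (s(P) = (0*(P + (P + 2)))*P² = (0*(P + (2 + P)))*P² = (0*(2 + 2*P))*P² = 0*P² = 0)
s(t(L(-3, 4), 2))² = 0² = 0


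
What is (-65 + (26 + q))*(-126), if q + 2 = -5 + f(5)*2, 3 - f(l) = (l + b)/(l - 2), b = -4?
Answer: 5124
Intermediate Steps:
f(l) = 3 - (-4 + l)/(-2 + l) (f(l) = 3 - (l - 4)/(l - 2) = 3 - (-4 + l)/(-2 + l))
q = -5/3 (q = -2 + (-5 + (2*(-1 + 5)/(-2 + 5))*2) = -2 + (-5 + (2*4/3)*2) = -2 + (-5 + (2*(⅓)*4)*2) = -2 + (-5 + (8/3)*2) = -2 + (-5 + 16/3) = -2 + ⅓ = -5/3 ≈ -1.6667)
(-65 + (26 + q))*(-126) = (-65 + (26 - 5/3))*(-126) = (-65 + 73/3)*(-126) = -122/3*(-126) = 5124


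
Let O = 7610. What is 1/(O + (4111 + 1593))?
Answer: 1/13314 ≈ 7.5109e-5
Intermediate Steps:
1/(O + (4111 + 1593)) = 1/(7610 + (4111 + 1593)) = 1/(7610 + 5704) = 1/13314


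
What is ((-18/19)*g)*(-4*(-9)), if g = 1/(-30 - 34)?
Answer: 81/152 ≈ 0.53290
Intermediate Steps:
g = -1/64 (g = 1/(-64) = -1/64 ≈ -0.015625)
((-18/19)*g)*(-4*(-9)) = (-18/19*(-1/64))*(-4*(-9)) = (-18*1/19*(-1/64))*36 = -18/19*(-1/64)*36 = (9/608)*36 = 81/152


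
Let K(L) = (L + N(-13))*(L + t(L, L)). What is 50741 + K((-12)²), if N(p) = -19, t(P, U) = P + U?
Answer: 104741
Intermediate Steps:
K(L) = 3*L*(-19 + L) (K(L) = (L - 19)*(L + (L + L)) = (-19 + L)*(L + 2*L) = (-19 + L)*(3*L) = 3*L*(-19 + L))
50741 + K((-12)²) = 50741 + 3*(-12)²*(-19 + (-12)²) = 50741 + 3*144*(-19 + 144) = 50741 + 3*144*125 = 50741 + 54000 = 104741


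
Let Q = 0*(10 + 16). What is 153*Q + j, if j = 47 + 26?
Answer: 73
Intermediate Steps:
j = 73
Q = 0 (Q = 0*26 = 0)
153*Q + j = 153*0 + 73 = 0 + 73 = 73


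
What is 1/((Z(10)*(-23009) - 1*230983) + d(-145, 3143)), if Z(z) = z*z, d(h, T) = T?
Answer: -1/2528740 ≈ -3.9545e-7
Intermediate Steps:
Z(z) = z²
1/((Z(10)*(-23009) - 1*230983) + d(-145, 3143)) = 1/((10²*(-23009) - 1*230983) + 3143) = 1/((100*(-23009) - 230983) + 3143) = 1/((-2300900 - 230983) + 3143) = 1/(-2531883 + 3143) = 1/(-2528740) = -1/2528740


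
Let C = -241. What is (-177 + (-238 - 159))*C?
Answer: 138334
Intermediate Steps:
(-177 + (-238 - 159))*C = (-177 + (-238 - 159))*(-241) = (-177 - 397)*(-241) = -574*(-241) = 138334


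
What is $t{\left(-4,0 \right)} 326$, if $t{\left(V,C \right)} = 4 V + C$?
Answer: $-5216$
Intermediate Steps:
$t{\left(V,C \right)} = C + 4 V$
$t{\left(-4,0 \right)} 326 = \left(0 + 4 \left(-4\right)\right) 326 = \left(0 - 16\right) 326 = \left(-16\right) 326 = -5216$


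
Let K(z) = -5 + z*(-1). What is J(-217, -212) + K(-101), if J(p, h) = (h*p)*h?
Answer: -9752752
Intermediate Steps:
J(p, h) = p*h²
K(z) = -5 - z
J(-217, -212) + K(-101) = -217*(-212)² + (-5 - 1*(-101)) = -217*44944 + (-5 + 101) = -9752848 + 96 = -9752752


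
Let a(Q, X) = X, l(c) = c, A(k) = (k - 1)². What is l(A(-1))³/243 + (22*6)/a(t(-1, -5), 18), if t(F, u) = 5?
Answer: 1846/243 ≈ 7.5967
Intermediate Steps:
A(k) = (-1 + k)²
l(A(-1))³/243 + (22*6)/a(t(-1, -5), 18) = ((-1 - 1)²)³/243 + (22*6)/18 = ((-2)²)³*(1/243) + 132*(1/18) = 4³*(1/243) + 22/3 = 64*(1/243) + 22/3 = 64/243 + 22/3 = 1846/243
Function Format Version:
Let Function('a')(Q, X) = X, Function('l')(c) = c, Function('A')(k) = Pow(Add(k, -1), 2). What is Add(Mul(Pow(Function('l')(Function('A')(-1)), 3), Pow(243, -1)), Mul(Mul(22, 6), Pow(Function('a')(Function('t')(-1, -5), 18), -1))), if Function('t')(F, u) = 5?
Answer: Rational(1846, 243) ≈ 7.5967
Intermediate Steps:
Function('A')(k) = Pow(Add(-1, k), 2)
Add(Mul(Pow(Function('l')(Function('A')(-1)), 3), Pow(243, -1)), Mul(Mul(22, 6), Pow(Function('a')(Function('t')(-1, -5), 18), -1))) = Add(Mul(Pow(Pow(Add(-1, -1), 2), 3), Pow(243, -1)), Mul(Mul(22, 6), Pow(18, -1))) = Add(Mul(Pow(Pow(-2, 2), 3), Rational(1, 243)), Mul(132, Rational(1, 18))) = Add(Mul(Pow(4, 3), Rational(1, 243)), Rational(22, 3)) = Add(Mul(64, Rational(1, 243)), Rational(22, 3)) = Add(Rational(64, 243), Rational(22, 3)) = Rational(1846, 243)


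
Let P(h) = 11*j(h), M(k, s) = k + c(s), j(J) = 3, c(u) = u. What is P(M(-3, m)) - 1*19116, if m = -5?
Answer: -19083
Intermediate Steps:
M(k, s) = k + s
P(h) = 33 (P(h) = 11*3 = 33)
P(M(-3, m)) - 1*19116 = 33 - 1*19116 = 33 - 19116 = -19083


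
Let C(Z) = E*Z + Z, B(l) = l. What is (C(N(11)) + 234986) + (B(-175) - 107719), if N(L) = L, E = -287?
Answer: 123946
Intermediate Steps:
C(Z) = -286*Z (C(Z) = -287*Z + Z = -286*Z)
(C(N(11)) + 234986) + (B(-175) - 107719) = (-286*11 + 234986) + (-175 - 107719) = (-3146 + 234986) - 107894 = 231840 - 107894 = 123946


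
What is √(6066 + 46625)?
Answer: √52691 ≈ 229.55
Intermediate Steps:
√(6066 + 46625) = √52691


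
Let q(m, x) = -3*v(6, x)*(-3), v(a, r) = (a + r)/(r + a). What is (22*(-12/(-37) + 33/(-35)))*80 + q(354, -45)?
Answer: -279621/259 ≈ -1079.6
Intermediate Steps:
v(a, r) = 1 (v(a, r) = (a + r)/(a + r) = 1)
q(m, x) = 9 (q(m, x) = -3*1*(-3) = -3*(-3) = 9)
(22*(-12/(-37) + 33/(-35)))*80 + q(354, -45) = (22*(-12/(-37) + 33/(-35)))*80 + 9 = (22*(-12*(-1/37) + 33*(-1/35)))*80 + 9 = (22*(12/37 - 33/35))*80 + 9 = (22*(-801/1295))*80 + 9 = -17622/1295*80 + 9 = -281952/259 + 9 = -279621/259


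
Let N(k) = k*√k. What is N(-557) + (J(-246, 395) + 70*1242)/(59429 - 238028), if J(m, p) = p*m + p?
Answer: 9835/178599 - 557*I*√557 ≈ 0.055067 - 13146.0*I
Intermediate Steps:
J(m, p) = p + m*p (J(m, p) = m*p + p = p + m*p)
N(k) = k^(3/2)
N(-557) + (J(-246, 395) + 70*1242)/(59429 - 238028) = (-557)^(3/2) + (395*(1 - 246) + 70*1242)/(59429 - 238028) = -557*I*√557 + (395*(-245) + 86940)/(-178599) = -557*I*√557 + (-96775 + 86940)*(-1/178599) = -557*I*√557 - 9835*(-1/178599) = -557*I*√557 + 9835/178599 = 9835/178599 - 557*I*√557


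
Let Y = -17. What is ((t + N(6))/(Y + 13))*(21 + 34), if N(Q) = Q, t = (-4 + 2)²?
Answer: -275/2 ≈ -137.50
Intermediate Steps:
t = 4 (t = (-2)² = 4)
((t + N(6))/(Y + 13))*(21 + 34) = ((4 + 6)/(-17 + 13))*(21 + 34) = (10/(-4))*55 = (10*(-¼))*55 = -5/2*55 = -275/2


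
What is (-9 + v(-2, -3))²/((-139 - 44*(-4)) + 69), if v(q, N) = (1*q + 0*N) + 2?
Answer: 81/106 ≈ 0.76415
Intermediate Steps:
v(q, N) = 2 + q (v(q, N) = (q + 0) + 2 = q + 2 = 2 + q)
(-9 + v(-2, -3))²/((-139 - 44*(-4)) + 69) = (-9 + (2 - 2))²/((-139 - 44*(-4)) + 69) = (-9 + 0)²/((-139 + 176) + 69) = (-9)²/(37 + 69) = 81/106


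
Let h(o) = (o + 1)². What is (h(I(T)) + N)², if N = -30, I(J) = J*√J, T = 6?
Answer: 35833 + 4488*√6 ≈ 46826.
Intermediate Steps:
I(J) = J^(3/2)
h(o) = (1 + o)²
(h(I(T)) + N)² = ((1 + 6^(3/2))² - 30)² = ((1 + 6*√6)² - 30)² = (-30 + (1 + 6*√6)²)²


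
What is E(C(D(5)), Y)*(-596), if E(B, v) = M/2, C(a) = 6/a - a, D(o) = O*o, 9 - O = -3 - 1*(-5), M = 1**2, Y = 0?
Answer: -298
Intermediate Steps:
M = 1
O = 7 (O = 9 - (-3 - 1*(-5)) = 9 - (-3 + 5) = 9 - 1*2 = 9 - 2 = 7)
D(o) = 7*o
C(a) = -a + 6/a
E(B, v) = 1/2
E(C(D(5)), Y)*(-596) = (1/2)*(-596) = -298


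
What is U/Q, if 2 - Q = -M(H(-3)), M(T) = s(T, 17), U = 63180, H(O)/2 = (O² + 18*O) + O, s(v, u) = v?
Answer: -31590/47 ≈ -672.13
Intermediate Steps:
H(O) = 2*O² + 38*O (H(O) = 2*((O² + 18*O) + O) = 2*(O² + 19*O) = 2*O² + 38*O)
M(T) = T
Q = -94 (Q = 2 - (-1)*2*(-3)*(19 - 3) = 2 - (-1)*2*(-3)*16 = 2 - (-1)*(-96) = 2 - 1*96 = 2 - 96 = -94)
U/Q = 63180/(-94) = 63180*(-1/94) = -31590/47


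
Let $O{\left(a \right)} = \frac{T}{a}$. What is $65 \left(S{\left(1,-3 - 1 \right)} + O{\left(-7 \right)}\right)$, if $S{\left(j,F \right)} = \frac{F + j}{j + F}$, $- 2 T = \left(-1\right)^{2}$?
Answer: $\frac{975}{14} \approx 69.643$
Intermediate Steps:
$T = - \frac{1}{2}$ ($T = - \frac{\left(-1\right)^{2}}{2} = \left(- \frac{1}{2}\right) 1 = - \frac{1}{2} \approx -0.5$)
$S{\left(j,F \right)} = 1$ ($S{\left(j,F \right)} = \frac{F + j}{F + j} = 1$)
$O{\left(a \right)} = - \frac{1}{2 a}$
$65 \left(S{\left(1,-3 - 1 \right)} + O{\left(-7 \right)}\right) = 65 \left(1 - \frac{1}{2 \left(-7\right)}\right) = 65 \left(1 - - \frac{1}{14}\right) = 65 \left(1 + \frac{1}{14}\right) = 65 \cdot \frac{15}{14} = \frac{975}{14}$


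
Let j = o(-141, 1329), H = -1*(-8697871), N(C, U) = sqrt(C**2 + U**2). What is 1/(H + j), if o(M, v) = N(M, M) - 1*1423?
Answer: 483136/4201567098719 - 47*sqrt(2)/25209402592314 ≈ 1.1499e-7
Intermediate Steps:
H = 8697871
o(M, v) = -1423 + sqrt(2)*sqrt(M**2) (o(M, v) = sqrt(M**2 + M**2) - 1*1423 = sqrt(2*M**2) - 1423 = sqrt(2)*sqrt(M**2) - 1423 = -1423 + sqrt(2)*sqrt(M**2))
j = -1423 + 141*sqrt(2) (j = -1423 + sqrt(2)*sqrt((-141)**2) = -1423 + sqrt(2)*sqrt(19881) = -1423 + sqrt(2)*141 = -1423 + 141*sqrt(2) ≈ -1223.6)
1/(H + j) = 1/(8697871 + (-1423 + 141*sqrt(2))) = 1/(8696448 + 141*sqrt(2))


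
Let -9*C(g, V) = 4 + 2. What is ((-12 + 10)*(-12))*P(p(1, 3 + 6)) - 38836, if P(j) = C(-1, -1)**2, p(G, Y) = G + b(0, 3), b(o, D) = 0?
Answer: -116476/3 ≈ -38825.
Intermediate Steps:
C(g, V) = -2/3 (C(g, V) = -(4 + 2)/9 = -1/9*6 = -2/3)
p(G, Y) = G (p(G, Y) = G + 0 = G)
P(j) = 4/9 (P(j) = (-2/3)**2 = 4/9)
((-12 + 10)*(-12))*P(p(1, 3 + 6)) - 38836 = ((-12 + 10)*(-12))*(4/9) - 38836 = -2*(-12)*(4/9) - 38836 = 24*(4/9) - 38836 = 32/3 - 38836 = -116476/3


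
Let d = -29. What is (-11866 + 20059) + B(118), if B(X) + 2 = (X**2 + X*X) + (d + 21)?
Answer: 36031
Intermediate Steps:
B(X) = -10 + 2*X**2 (B(X) = -2 + ((X**2 + X*X) + (-29 + 21)) = -2 + ((X**2 + X**2) - 8) = -2 + (2*X**2 - 8) = -2 + (-8 + 2*X**2) = -10 + 2*X**2)
(-11866 + 20059) + B(118) = (-11866 + 20059) + (-10 + 2*118**2) = 8193 + (-10 + 2*13924) = 8193 + (-10 + 27848) = 8193 + 27838 = 36031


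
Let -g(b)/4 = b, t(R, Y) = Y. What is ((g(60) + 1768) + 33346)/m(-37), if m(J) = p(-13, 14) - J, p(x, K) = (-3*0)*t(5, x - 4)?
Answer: 34874/37 ≈ 942.54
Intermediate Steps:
g(b) = -4*b
p(x, K) = 0 (p(x, K) = (-3*0)*(x - 4) = 0*(-4 + x) = 0)
m(J) = -J (m(J) = 0 - J = -J)
((g(60) + 1768) + 33346)/m(-37) = ((-4*60 + 1768) + 33346)/((-1*(-37))) = ((-240 + 1768) + 33346)/37 = (1528 + 33346)*(1/37) = 34874*(1/37) = 34874/37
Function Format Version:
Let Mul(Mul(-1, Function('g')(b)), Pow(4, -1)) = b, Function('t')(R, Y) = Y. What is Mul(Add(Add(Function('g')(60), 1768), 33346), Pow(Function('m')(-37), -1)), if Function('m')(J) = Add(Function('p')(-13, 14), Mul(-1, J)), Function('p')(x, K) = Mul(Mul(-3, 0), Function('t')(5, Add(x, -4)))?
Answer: Rational(34874, 37) ≈ 942.54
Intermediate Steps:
Function('g')(b) = Mul(-4, b)
Function('p')(x, K) = 0 (Function('p')(x, K) = Mul(Mul(-3, 0), Add(x, -4)) = Mul(0, Add(-4, x)) = 0)
Function('m')(J) = Mul(-1, J) (Function('m')(J) = Add(0, Mul(-1, J)) = Mul(-1, J))
Mul(Add(Add(Function('g')(60), 1768), 33346), Pow(Function('m')(-37), -1)) = Mul(Add(Add(Mul(-4, 60), 1768), 33346), Pow(Mul(-1, -37), -1)) = Mul(Add(Add(-240, 1768), 33346), Pow(37, -1)) = Mul(Add(1528, 33346), Rational(1, 37)) = Mul(34874, Rational(1, 37)) = Rational(34874, 37)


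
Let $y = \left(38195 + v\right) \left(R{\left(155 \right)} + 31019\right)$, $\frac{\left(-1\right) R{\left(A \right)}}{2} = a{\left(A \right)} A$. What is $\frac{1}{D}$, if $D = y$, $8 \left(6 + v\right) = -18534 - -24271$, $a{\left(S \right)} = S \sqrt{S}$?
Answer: $- \frac{248152}{111085455692304611} - \frac{384400 \sqrt{155}}{111085455692304611} \approx -4.5316 \cdot 10^{-11}$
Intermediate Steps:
$a{\left(S \right)} = S^{\frac{3}{2}}$
$v = \frac{5689}{8}$ ($v = -6 + \frac{-18534 - -24271}{8} = -6 + \frac{-18534 + 24271}{8} = -6 + \frac{1}{8} \cdot 5737 = -6 + \frac{5737}{8} = \frac{5689}{8} \approx 711.13$)
$R{\left(A \right)} = - 2 A^{\frac{5}{2}}$ ($R{\left(A \right)} = - 2 A^{\frac{3}{2}} A = - 2 A^{\frac{5}{2}}$)
$y = \frac{9654632731}{8} - \frac{7477757225 \sqrt{155}}{4}$ ($y = \left(38195 + \frac{5689}{8}\right) \left(- 2 \cdot 155^{\frac{5}{2}} + 31019\right) = \frac{311249 \left(- 2 \cdot 24025 \sqrt{155} + 31019\right)}{8} = \frac{311249 \left(- 48050 \sqrt{155} + 31019\right)}{8} = \frac{311249 \left(31019 - 48050 \sqrt{155}\right)}{8} = \frac{9654632731}{8} - \frac{7477757225 \sqrt{155}}{4} \approx -2.2068 \cdot 10^{10}$)
$D = \frac{9654632731}{8} - \frac{7477757225 \sqrt{155}}{4} \approx -2.2068 \cdot 10^{10}$
$\frac{1}{D} = \frac{1}{\frac{9654632731}{8} - \frac{7477757225 \sqrt{155}}{4}}$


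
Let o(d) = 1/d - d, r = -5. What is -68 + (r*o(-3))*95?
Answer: -4004/3 ≈ -1334.7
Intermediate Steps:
-68 + (r*o(-3))*95 = -68 - 5*(1/(-3) - 1*(-3))*95 = -68 - 5*(-1/3 + 3)*95 = -68 - 5*8/3*95 = -68 - 40/3*95 = -68 - 3800/3 = -4004/3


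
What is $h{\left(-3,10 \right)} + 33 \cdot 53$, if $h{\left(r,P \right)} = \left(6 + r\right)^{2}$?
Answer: $1758$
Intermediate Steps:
$h{\left(-3,10 \right)} + 33 \cdot 53 = \left(6 - 3\right)^{2} + 33 \cdot 53 = 3^{2} + 1749 = 9 + 1749 = 1758$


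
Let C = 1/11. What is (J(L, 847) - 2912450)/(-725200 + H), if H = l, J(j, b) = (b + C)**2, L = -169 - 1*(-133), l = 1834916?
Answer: -132790663/67137818 ≈ -1.9779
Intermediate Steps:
L = -36 (L = -169 + 133 = -36)
C = 1/11 ≈ 0.090909
J(j, b) = (1/11 + b)**2 (J(j, b) = (b + 1/11)**2 = (1/11 + b)**2)
H = 1834916
(J(L, 847) - 2912450)/(-725200 + H) = ((1 + 11*847)**2/121 - 2912450)/(-725200 + 1834916) = ((1 + 9317)**2/121 - 2912450)/1109716 = ((1/121)*9318**2 - 2912450)*(1/1109716) = ((1/121)*86825124 - 2912450)*(1/1109716) = (86825124/121 - 2912450)*(1/1109716) = -265581326/121*1/1109716 = -132790663/67137818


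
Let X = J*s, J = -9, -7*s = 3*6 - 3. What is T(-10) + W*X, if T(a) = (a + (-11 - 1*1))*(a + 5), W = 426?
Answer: 58280/7 ≈ 8325.7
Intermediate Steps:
s = -15/7 (s = -(3*6 - 3)/7 = -(18 - 3)/7 = -1/7*15 = -15/7 ≈ -2.1429)
T(a) = (-12 + a)*(5 + a) (T(a) = (a + (-11 - 1))*(5 + a) = (a - 12)*(5 + a) = (-12 + a)*(5 + a))
X = 135/7 (X = -9*(-15/7) = 135/7 ≈ 19.286)
T(-10) + W*X = (-60 + (-10)**2 - 7*(-10)) + 426*(135/7) = (-60 + 100 + 70) + 57510/7 = 110 + 57510/7 = 58280/7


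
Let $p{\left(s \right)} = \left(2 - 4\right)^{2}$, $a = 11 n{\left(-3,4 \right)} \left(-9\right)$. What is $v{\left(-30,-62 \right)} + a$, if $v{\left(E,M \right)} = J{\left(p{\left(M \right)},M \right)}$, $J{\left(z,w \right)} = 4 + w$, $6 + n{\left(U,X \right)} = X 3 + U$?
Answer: $-355$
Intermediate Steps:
$n{\left(U,X \right)} = -6 + U + 3 X$ ($n{\left(U,X \right)} = -6 + \left(X 3 + U\right) = -6 + \left(3 X + U\right) = -6 + \left(U + 3 X\right) = -6 + U + 3 X$)
$a = -297$ ($a = 11 \left(-6 - 3 + 3 \cdot 4\right) \left(-9\right) = 11 \left(-6 - 3 + 12\right) \left(-9\right) = 11 \cdot 3 \left(-9\right) = 33 \left(-9\right) = -297$)
$p{\left(s \right)} = 4$ ($p{\left(s \right)} = \left(-2\right)^{2} = 4$)
$v{\left(E,M \right)} = 4 + M$
$v{\left(-30,-62 \right)} + a = \left(4 - 62\right) - 297 = -58 - 297 = -355$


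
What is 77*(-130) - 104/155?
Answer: -1551654/155 ≈ -10011.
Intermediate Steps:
77*(-130) - 104/155 = -10010 - 104*1/155 = -10010 - 104/155 = -1551654/155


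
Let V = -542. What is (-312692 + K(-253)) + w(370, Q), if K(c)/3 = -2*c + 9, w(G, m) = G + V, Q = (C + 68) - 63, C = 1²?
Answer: -311319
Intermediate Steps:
C = 1
Q = 6 (Q = (1 + 68) - 63 = 69 - 63 = 6)
w(G, m) = -542 + G (w(G, m) = G - 542 = -542 + G)
K(c) = 27 - 6*c (K(c) = 3*(-2*c + 9) = 3*(9 - 2*c) = 27 - 6*c)
(-312692 + K(-253)) + w(370, Q) = (-312692 + (27 - 6*(-253))) + (-542 + 370) = (-312692 + (27 + 1518)) - 172 = (-312692 + 1545) - 172 = -311147 - 172 = -311319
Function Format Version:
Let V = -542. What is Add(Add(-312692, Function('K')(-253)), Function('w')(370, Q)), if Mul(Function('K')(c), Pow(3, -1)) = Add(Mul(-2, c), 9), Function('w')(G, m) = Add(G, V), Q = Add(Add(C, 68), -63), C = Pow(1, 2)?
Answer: -311319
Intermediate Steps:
C = 1
Q = 6 (Q = Add(Add(1, 68), -63) = Add(69, -63) = 6)
Function('w')(G, m) = Add(-542, G) (Function('w')(G, m) = Add(G, -542) = Add(-542, G))
Function('K')(c) = Add(27, Mul(-6, c)) (Function('K')(c) = Mul(3, Add(Mul(-2, c), 9)) = Mul(3, Add(9, Mul(-2, c))) = Add(27, Mul(-6, c)))
Add(Add(-312692, Function('K')(-253)), Function('w')(370, Q)) = Add(Add(-312692, Add(27, Mul(-6, -253))), Add(-542, 370)) = Add(Add(-312692, Add(27, 1518)), -172) = Add(Add(-312692, 1545), -172) = Add(-311147, -172) = -311319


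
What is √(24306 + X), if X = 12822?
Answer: 2*√9282 ≈ 192.69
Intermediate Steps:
√(24306 + X) = √(24306 + 12822) = √37128 = 2*√9282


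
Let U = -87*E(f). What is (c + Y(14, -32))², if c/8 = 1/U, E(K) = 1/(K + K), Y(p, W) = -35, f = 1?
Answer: 9369721/7569 ≈ 1237.9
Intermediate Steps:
E(K) = 1/(2*K)
U = -87/2 (U = -87/(2*1) = -87/2 ≈ -43.500)
c = -16/87 (c = 8/(-87/2) = 8*(-2/87) = -16/87 ≈ -0.18391)
(c + Y(14, -32))² = (-16/87 - 35)² = (-3061/87)² = 9369721/7569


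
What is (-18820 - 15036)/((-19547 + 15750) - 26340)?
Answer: 33856/30137 ≈ 1.1234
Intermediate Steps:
(-18820 - 15036)/((-19547 + 15750) - 26340) = -33856/(-3797 - 26340) = -33856/(-30137) = -33856*(-1/30137) = 33856/30137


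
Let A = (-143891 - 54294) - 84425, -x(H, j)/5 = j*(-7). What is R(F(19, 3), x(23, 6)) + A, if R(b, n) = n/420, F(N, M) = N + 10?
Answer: -565219/2 ≈ -2.8261e+5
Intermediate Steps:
x(H, j) = 35*j (x(H, j) = -5*j*(-7) = -(-35)*j = 35*j)
F(N, M) = 10 + N
R(b, n) = n/420 (R(b, n) = n*(1/420) = n/420)
A = -282610 (A = -198185 - 84425 = -282610)
R(F(19, 3), x(23, 6)) + A = (35*6)/420 - 282610 = (1/420)*210 - 282610 = ½ - 282610 = -565219/2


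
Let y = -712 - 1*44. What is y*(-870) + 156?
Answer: 657876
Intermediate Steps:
y = -756 (y = -712 - 44 = -756)
y*(-870) + 156 = -756*(-870) + 156 = 657720 + 156 = 657876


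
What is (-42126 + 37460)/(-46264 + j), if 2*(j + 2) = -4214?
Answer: 4666/48373 ≈ 0.096459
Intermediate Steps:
j = -2109 (j = -2 + (½)*(-4214) = -2 - 2107 = -2109)
(-42126 + 37460)/(-46264 + j) = (-42126 + 37460)/(-46264 - 2109) = -4666/(-48373) = -4666*(-1/48373) = 4666/48373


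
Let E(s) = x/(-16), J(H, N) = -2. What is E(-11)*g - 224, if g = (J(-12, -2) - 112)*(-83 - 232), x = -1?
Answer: 16163/8 ≈ 2020.4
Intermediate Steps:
E(s) = 1/16 (E(s) = -1/(-16) = -1*(-1/16) = 1/16)
g = 35910 (g = (-2 - 112)*(-83 - 232) = -114*(-315) = 35910)
E(-11)*g - 224 = (1/16)*35910 - 224 = 17955/8 - 224 = 16163/8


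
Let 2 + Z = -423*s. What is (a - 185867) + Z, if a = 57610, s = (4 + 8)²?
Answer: -189171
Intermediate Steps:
s = 144 (s = 12² = 144)
Z = -60914 (Z = -2 - 423*144 = -2 - 60912 = -60914)
(a - 185867) + Z = (57610 - 185867) - 60914 = -128257 - 60914 = -189171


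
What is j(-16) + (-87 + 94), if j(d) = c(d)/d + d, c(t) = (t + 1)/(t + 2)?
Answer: -2031/224 ≈ -9.0670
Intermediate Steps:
c(t) = (1 + t)/(2 + t)
j(d) = d + (1 + d)/(d*(2 + d)) (j(d) = ((1 + d)/(2 + d))/d + d = (1 + d)/(d*(2 + d)) + d = d + (1 + d)/(d*(2 + d)))
j(-16) + (-87 + 94) = (1 - 16 + (-16)²*(2 - 16))/((-16)*(2 - 16)) + (-87 + 94) = -1/16*(1 - 16 + 256*(-14))/(-14) + 7 = -1/16*(-1/14)*(1 - 16 - 3584) + 7 = -1/16*(-1/14)*(-3599) + 7 = -3599/224 + 7 = -2031/224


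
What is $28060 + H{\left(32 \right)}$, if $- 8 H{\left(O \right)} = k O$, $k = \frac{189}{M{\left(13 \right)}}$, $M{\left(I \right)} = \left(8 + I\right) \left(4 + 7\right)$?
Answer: $\frac{308624}{11} \approx 28057.0$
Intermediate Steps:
$M{\left(I \right)} = 88 + 11 I$ ($M{\left(I \right)} = \left(8 + I\right) 11 = 88 + 11 I$)
$k = \frac{9}{11}$ ($k = \frac{189}{88 + 11 \cdot 13} = \frac{189}{88 + 143} = \frac{189}{231} = 189 \cdot \frac{1}{231} = \frac{9}{11} \approx 0.81818$)
$H{\left(O \right)} = - \frac{9 O}{88}$ ($H{\left(O \right)} = - \frac{\frac{9}{11} O}{8} = - \frac{9 O}{88}$)
$28060 + H{\left(32 \right)} = 28060 - \frac{36}{11} = \frac{308624}{11}$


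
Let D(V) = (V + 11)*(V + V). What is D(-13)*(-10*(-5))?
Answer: 2600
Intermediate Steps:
D(V) = 2*V*(11 + V) (D(V) = (11 + V)*(2*V) = 2*V*(11 + V))
D(-13)*(-10*(-5)) = (2*(-13)*(11 - 13))*(-10*(-5)) = (2*(-13)*(-2))*50 = 52*50 = 2600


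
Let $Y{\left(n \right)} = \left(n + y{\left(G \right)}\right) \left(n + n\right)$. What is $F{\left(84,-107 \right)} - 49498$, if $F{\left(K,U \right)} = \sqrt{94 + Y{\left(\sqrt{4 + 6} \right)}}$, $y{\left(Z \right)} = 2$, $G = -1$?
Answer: $-49498 + \sqrt{114 + 4 \sqrt{10}} \approx -49487.0$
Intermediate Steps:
$Y{\left(n \right)} = 2 n \left(2 + n\right)$ ($Y{\left(n \right)} = \left(n + 2\right) \left(n + n\right) = \left(2 + n\right) 2 n = 2 n \left(2 + n\right)$)
$F{\left(K,U \right)} = \sqrt{94 + 2 \sqrt{10} \left(2 + \sqrt{10}\right)}$ ($F{\left(K,U \right)} = \sqrt{94 + 2 \sqrt{4 + 6} \left(2 + \sqrt{4 + 6}\right)} = \sqrt{94 + 2 \sqrt{10} \left(2 + \sqrt{10}\right)}$)
$F{\left(84,-107 \right)} - 49498 = \sqrt{114 + 4 \sqrt{10}} - 49498 = -49498 + \sqrt{114 + 4 \sqrt{10}}$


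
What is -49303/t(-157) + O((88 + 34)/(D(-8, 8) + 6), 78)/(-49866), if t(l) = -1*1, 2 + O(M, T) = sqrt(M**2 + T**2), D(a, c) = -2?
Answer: 1229271700/24933 - sqrt(28057)/99732 ≈ 49303.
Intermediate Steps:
O(M, T) = -2 + sqrt(M**2 + T**2)
t(l) = -1
-49303/t(-157) + O((88 + 34)/(D(-8, 8) + 6), 78)/(-49866) = -49303/(-1) + (-2 + sqrt(((88 + 34)/(-2 + 6))**2 + 78**2))/(-49866) = -49303*(-1) + (-2 + sqrt((122/4)**2 + 6084))*(-1/49866) = 49303 + (-2 + sqrt((122*(1/4))**2 + 6084))*(-1/49866) = 49303 + (-2 + sqrt((61/2)**2 + 6084))*(-1/49866) = 49303 + (-2 + sqrt(3721/4 + 6084))*(-1/49866) = 49303 + (-2 + sqrt(28057/4))*(-1/49866) = 49303 + (-2 + sqrt(28057)/2)*(-1/49866) = 49303 + (1/24933 - sqrt(28057)/99732) = 1229271700/24933 - sqrt(28057)/99732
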